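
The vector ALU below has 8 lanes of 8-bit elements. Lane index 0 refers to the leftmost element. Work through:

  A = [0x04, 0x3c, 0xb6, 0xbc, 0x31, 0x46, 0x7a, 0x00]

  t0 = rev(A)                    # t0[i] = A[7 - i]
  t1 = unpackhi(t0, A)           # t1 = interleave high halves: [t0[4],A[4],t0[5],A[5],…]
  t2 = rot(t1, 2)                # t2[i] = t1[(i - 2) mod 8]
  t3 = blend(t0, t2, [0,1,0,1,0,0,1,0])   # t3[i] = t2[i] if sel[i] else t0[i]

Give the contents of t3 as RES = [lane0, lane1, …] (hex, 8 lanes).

→ t0 |00|7a|46|31|bc|b6|3c|04|
→ t1 |bc|31|b6|46|3c|7a|04|00|
→ t2 |04|00|bc|31|b6|46|3c|7a|
→ t3 |00|00|46|31|bc|b6|3c|04|

RES = [0x00, 0x00, 0x46, 0x31, 0xbc, 0xb6, 0x3c, 0x04]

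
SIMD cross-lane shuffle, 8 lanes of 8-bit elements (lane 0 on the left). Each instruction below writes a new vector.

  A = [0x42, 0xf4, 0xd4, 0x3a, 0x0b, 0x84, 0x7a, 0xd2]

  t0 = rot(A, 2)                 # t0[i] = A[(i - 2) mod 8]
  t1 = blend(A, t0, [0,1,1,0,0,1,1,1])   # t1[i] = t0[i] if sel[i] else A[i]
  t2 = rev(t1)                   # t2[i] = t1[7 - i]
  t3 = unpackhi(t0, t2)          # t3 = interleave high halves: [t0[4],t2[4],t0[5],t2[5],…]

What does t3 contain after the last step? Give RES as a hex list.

RES = [ 0xd4  0x3a  0x3a  0x42  0x0b  0xd2  0x84  0x42 ]

t0 = [0x7a, 0xd2, 0x42, 0xf4, 0xd4, 0x3a, 0x0b, 0x84]
t1 = [0x42, 0xd2, 0x42, 0x3a, 0x0b, 0x3a, 0x0b, 0x84]
t2 = [0x84, 0x0b, 0x3a, 0x0b, 0x3a, 0x42, 0xd2, 0x42]
t3 = [0xd4, 0x3a, 0x3a, 0x42, 0x0b, 0xd2, 0x84, 0x42]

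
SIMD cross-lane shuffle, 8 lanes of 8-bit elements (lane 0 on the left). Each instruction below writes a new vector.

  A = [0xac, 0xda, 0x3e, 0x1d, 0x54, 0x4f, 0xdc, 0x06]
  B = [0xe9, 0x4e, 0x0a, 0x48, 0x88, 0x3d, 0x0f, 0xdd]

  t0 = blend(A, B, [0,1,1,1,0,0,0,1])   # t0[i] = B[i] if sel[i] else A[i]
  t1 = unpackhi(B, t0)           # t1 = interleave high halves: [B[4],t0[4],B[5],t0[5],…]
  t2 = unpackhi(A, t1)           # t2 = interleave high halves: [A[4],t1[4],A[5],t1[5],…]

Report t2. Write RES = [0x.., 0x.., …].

→ t0 |ac|4e|0a|48|54|4f|dc|dd|
→ t1 |88|54|3d|4f|0f|dc|dd|dd|
→ t2 |54|0f|4f|dc|dc|dd|06|dd|

RES = [0x54, 0x0f, 0x4f, 0xdc, 0xdc, 0xdd, 0x06, 0xdd]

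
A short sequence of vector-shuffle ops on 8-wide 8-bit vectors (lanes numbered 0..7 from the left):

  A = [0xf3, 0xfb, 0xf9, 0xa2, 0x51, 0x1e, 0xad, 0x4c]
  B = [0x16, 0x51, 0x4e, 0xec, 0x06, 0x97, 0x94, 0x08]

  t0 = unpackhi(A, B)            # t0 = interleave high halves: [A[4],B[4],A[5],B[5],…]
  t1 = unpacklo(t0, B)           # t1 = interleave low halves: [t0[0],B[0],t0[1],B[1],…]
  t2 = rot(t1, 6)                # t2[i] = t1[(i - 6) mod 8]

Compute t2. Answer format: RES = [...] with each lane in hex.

RES = [ 0x06  0x51  0x1e  0x4e  0x97  0xec  0x51  0x16 ]

t0 = [0x51, 0x06, 0x1e, 0x97, 0xad, 0x94, 0x4c, 0x08]
t1 = [0x51, 0x16, 0x06, 0x51, 0x1e, 0x4e, 0x97, 0xec]
t2 = [0x06, 0x51, 0x1e, 0x4e, 0x97, 0xec, 0x51, 0x16]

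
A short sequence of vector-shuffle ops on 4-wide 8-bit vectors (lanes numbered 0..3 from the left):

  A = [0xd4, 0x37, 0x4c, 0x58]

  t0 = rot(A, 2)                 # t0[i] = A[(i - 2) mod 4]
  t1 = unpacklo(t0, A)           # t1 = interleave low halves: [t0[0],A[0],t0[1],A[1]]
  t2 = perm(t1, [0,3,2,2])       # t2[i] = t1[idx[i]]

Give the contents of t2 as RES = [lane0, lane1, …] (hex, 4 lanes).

RES = [ 0x4c  0x37  0x58  0x58 ]

  t0: 4c 58 d4 37
  t1: 4c d4 58 37
  t2: 4c 37 58 58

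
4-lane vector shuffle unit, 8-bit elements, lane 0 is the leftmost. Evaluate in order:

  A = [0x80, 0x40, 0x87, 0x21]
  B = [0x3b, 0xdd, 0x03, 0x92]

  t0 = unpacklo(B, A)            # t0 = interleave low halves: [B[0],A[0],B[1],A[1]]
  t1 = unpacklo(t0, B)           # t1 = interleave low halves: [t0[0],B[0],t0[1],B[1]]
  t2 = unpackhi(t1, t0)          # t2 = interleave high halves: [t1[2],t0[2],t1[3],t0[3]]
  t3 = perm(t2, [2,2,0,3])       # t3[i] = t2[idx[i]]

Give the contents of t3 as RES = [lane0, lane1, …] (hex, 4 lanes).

RES = [0xdd, 0xdd, 0x80, 0x40]

→ t0 |3b|80|dd|40|
→ t1 |3b|3b|80|dd|
→ t2 |80|dd|dd|40|
→ t3 |dd|dd|80|40|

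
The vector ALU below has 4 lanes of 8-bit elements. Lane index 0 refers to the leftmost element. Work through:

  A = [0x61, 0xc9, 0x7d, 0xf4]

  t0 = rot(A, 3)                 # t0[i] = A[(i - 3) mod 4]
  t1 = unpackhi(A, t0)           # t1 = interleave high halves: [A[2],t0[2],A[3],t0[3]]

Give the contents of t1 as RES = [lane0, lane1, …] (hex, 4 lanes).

t0 = [0xc9, 0x7d, 0xf4, 0x61]
t1 = [0x7d, 0xf4, 0xf4, 0x61]

RES = [ 0x7d  0xf4  0xf4  0x61 ]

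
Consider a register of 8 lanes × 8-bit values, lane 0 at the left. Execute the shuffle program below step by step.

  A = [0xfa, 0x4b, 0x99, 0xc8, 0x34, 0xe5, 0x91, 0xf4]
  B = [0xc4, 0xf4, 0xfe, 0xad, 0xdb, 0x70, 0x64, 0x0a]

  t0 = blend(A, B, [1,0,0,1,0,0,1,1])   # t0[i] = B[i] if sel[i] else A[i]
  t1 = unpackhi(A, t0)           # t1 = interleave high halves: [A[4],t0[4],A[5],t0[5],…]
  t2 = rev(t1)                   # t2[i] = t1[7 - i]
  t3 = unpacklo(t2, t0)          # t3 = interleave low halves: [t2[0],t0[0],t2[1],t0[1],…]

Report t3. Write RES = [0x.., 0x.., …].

  t0: c4 4b 99 ad 34 e5 64 0a
  t1: 34 34 e5 e5 91 64 f4 0a
  t2: 0a f4 64 91 e5 e5 34 34
  t3: 0a c4 f4 4b 64 99 91 ad

RES = [ 0x0a  0xc4  0xf4  0x4b  0x64  0x99  0x91  0xad ]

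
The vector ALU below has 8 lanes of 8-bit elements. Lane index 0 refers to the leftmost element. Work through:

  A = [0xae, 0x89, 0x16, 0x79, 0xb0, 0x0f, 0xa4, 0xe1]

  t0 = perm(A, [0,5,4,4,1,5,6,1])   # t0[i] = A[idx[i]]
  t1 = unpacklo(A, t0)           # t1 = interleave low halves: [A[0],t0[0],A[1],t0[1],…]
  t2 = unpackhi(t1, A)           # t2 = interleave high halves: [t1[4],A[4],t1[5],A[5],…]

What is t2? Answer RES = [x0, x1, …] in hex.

→ t0 |ae|0f|b0|b0|89|0f|a4|89|
→ t1 |ae|ae|89|0f|16|b0|79|b0|
→ t2 |16|b0|b0|0f|79|a4|b0|e1|

RES = [ 0x16  0xb0  0xb0  0x0f  0x79  0xa4  0xb0  0xe1 ]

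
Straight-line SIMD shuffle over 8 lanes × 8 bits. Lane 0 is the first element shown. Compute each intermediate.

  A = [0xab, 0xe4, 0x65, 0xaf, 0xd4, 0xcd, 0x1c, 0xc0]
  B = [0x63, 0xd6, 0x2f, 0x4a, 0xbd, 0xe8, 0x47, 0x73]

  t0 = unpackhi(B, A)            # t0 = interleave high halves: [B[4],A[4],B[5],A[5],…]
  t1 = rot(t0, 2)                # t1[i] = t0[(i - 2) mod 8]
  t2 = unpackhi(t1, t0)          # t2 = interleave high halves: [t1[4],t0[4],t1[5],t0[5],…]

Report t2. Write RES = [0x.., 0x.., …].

RES = [ 0xe8  0x47  0xcd  0x1c  0x47  0x73  0x1c  0xc0 ]

→ t0 |bd|d4|e8|cd|47|1c|73|c0|
→ t1 |73|c0|bd|d4|e8|cd|47|1c|
→ t2 |e8|47|cd|1c|47|73|1c|c0|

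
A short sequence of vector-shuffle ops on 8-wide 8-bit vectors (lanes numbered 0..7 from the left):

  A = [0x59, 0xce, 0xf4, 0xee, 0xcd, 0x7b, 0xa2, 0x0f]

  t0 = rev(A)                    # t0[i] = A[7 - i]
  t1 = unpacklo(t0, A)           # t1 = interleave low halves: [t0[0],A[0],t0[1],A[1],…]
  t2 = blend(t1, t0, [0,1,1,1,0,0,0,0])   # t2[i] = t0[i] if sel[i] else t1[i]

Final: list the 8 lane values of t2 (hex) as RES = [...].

RES = [0x0f, 0xa2, 0x7b, 0xcd, 0x7b, 0xf4, 0xcd, 0xee]

  t0: 0f a2 7b cd ee f4 ce 59
  t1: 0f 59 a2 ce 7b f4 cd ee
  t2: 0f a2 7b cd 7b f4 cd ee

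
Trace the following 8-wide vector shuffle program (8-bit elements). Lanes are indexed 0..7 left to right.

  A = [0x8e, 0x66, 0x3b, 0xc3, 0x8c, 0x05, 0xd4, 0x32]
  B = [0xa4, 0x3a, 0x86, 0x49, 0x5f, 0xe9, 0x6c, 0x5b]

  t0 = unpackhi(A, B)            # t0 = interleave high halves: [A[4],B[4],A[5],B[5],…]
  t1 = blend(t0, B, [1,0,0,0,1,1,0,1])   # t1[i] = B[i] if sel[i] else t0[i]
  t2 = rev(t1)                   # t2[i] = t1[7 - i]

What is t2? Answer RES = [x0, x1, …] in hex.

RES = [0x5b, 0x32, 0xe9, 0x5f, 0xe9, 0x05, 0x5f, 0xa4]

t0 = [0x8c, 0x5f, 0x05, 0xe9, 0xd4, 0x6c, 0x32, 0x5b]
t1 = [0xa4, 0x5f, 0x05, 0xe9, 0x5f, 0xe9, 0x32, 0x5b]
t2 = [0x5b, 0x32, 0xe9, 0x5f, 0xe9, 0x05, 0x5f, 0xa4]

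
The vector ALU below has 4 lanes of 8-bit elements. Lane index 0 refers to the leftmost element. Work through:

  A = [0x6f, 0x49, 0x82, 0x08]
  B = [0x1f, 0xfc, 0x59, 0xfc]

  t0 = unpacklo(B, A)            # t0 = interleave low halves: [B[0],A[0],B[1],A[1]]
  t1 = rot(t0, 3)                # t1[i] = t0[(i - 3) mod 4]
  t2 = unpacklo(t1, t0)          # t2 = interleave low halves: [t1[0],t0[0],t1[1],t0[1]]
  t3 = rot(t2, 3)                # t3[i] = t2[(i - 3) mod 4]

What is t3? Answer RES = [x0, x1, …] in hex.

→ t0 |1f|6f|fc|49|
→ t1 |6f|fc|49|1f|
→ t2 |6f|1f|fc|6f|
→ t3 |1f|fc|6f|6f|

RES = [0x1f, 0xfc, 0x6f, 0x6f]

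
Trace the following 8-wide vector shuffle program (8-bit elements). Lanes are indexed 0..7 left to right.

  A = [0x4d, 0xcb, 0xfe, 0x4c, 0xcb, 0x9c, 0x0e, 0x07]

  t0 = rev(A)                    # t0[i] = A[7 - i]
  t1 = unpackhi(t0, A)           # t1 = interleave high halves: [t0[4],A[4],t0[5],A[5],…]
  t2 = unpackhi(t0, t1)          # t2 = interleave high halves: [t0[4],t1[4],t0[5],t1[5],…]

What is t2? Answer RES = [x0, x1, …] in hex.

  t0: 07 0e 9c cb 4c fe cb 4d
  t1: 4c cb fe 9c cb 0e 4d 07
  t2: 4c cb fe 0e cb 4d 4d 07

RES = [ 0x4c  0xcb  0xfe  0x0e  0xcb  0x4d  0x4d  0x07 ]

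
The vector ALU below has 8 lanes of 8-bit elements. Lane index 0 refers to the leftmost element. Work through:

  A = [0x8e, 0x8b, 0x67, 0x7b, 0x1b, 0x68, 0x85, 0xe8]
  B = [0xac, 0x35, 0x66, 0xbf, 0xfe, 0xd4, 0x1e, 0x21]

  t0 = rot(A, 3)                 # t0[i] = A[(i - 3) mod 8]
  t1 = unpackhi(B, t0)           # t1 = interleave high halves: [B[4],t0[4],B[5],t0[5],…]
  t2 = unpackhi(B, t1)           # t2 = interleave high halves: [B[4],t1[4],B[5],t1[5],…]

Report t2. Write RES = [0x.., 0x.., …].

RES = [ 0xfe  0x1e  0xd4  0x7b  0x1e  0x21  0x21  0x1b ]

→ t0 |68|85|e8|8e|8b|67|7b|1b|
→ t1 |fe|8b|d4|67|1e|7b|21|1b|
→ t2 |fe|1e|d4|7b|1e|21|21|1b|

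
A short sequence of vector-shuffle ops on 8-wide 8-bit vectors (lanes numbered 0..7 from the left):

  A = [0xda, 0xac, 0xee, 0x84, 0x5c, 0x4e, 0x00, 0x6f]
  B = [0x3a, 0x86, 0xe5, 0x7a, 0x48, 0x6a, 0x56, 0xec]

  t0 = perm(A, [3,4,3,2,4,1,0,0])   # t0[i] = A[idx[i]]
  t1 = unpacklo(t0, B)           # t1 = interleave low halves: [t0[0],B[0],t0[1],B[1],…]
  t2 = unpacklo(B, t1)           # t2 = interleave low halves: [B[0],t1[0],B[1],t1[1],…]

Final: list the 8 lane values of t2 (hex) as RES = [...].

  t0: 84 5c 84 ee 5c ac da da
  t1: 84 3a 5c 86 84 e5 ee 7a
  t2: 3a 84 86 3a e5 5c 7a 86

RES = [ 0x3a  0x84  0x86  0x3a  0xe5  0x5c  0x7a  0x86 ]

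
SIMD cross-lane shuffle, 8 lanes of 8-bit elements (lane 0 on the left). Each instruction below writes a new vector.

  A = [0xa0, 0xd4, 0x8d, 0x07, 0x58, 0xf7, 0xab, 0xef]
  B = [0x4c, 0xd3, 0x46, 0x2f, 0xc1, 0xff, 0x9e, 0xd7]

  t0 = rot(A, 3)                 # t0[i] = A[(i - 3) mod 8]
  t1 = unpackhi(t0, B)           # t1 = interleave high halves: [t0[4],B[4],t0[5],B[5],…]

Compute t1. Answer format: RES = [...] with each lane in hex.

t0 = [0xf7, 0xab, 0xef, 0xa0, 0xd4, 0x8d, 0x07, 0x58]
t1 = [0xd4, 0xc1, 0x8d, 0xff, 0x07, 0x9e, 0x58, 0xd7]

RES = [ 0xd4  0xc1  0x8d  0xff  0x07  0x9e  0x58  0xd7 ]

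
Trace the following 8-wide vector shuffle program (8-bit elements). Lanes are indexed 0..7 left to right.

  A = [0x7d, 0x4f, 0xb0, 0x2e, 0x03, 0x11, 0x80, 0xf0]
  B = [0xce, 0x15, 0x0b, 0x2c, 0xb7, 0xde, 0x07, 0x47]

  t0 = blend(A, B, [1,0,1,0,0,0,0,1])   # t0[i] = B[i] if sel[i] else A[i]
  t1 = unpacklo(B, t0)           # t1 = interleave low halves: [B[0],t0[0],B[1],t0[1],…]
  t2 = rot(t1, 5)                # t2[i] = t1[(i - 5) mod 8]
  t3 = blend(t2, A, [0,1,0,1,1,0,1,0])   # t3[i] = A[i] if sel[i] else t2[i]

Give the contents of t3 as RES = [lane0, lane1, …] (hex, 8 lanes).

RES = [ 0x4f  0x4f  0x0b  0x2e  0x03  0xce  0x80  0x15 ]

→ t0 |ce|4f|0b|2e|03|11|80|47|
→ t1 |ce|ce|15|4f|0b|0b|2c|2e|
→ t2 |4f|0b|0b|2c|2e|ce|ce|15|
→ t3 |4f|4f|0b|2e|03|ce|80|15|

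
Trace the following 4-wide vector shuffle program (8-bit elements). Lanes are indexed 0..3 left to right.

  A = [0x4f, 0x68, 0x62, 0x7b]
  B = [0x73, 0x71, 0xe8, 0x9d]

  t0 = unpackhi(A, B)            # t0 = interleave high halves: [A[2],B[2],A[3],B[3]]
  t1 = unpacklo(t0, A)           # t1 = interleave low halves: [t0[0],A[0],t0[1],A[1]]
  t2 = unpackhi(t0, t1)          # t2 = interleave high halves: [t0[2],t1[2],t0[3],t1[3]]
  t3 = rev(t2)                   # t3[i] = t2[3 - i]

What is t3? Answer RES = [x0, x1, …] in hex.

→ t0 |62|e8|7b|9d|
→ t1 |62|4f|e8|68|
→ t2 |7b|e8|9d|68|
→ t3 |68|9d|e8|7b|

RES = [0x68, 0x9d, 0xe8, 0x7b]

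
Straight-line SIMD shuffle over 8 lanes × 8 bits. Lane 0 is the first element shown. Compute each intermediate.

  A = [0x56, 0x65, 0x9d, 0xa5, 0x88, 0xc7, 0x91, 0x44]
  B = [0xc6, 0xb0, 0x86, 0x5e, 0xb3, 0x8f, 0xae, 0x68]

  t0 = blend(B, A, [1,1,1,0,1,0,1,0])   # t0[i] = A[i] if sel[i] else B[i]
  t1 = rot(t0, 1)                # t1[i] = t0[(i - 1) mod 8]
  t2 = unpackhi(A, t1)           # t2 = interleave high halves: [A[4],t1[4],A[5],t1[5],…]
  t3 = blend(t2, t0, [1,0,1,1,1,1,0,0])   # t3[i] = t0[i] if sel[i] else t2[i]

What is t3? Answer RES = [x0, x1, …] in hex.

RES = [ 0x56  0x5e  0x9d  0x5e  0x88  0x8f  0x44  0x91 ]

→ t0 |56|65|9d|5e|88|8f|91|68|
→ t1 |68|56|65|9d|5e|88|8f|91|
→ t2 |88|5e|c7|88|91|8f|44|91|
→ t3 |56|5e|9d|5e|88|8f|44|91|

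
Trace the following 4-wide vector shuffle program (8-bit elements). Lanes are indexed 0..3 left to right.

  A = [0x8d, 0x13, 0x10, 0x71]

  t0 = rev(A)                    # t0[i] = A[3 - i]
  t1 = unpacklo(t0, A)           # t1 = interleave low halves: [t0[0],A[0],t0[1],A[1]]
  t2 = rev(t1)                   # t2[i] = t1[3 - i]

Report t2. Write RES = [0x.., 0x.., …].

RES = [0x13, 0x10, 0x8d, 0x71]

→ t0 |71|10|13|8d|
→ t1 |71|8d|10|13|
→ t2 |13|10|8d|71|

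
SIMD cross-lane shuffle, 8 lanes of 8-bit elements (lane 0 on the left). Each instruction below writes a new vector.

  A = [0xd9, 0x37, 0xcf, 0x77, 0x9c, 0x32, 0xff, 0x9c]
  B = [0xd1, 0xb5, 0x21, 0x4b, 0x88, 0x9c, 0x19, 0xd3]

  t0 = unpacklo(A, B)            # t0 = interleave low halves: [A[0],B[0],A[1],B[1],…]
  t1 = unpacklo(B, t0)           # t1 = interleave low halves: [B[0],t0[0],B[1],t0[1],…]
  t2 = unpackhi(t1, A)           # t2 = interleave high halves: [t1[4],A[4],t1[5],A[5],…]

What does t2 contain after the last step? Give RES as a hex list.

t0 = [0xd9, 0xd1, 0x37, 0xb5, 0xcf, 0x21, 0x77, 0x4b]
t1 = [0xd1, 0xd9, 0xb5, 0xd1, 0x21, 0x37, 0x4b, 0xb5]
t2 = [0x21, 0x9c, 0x37, 0x32, 0x4b, 0xff, 0xb5, 0x9c]

RES = [0x21, 0x9c, 0x37, 0x32, 0x4b, 0xff, 0xb5, 0x9c]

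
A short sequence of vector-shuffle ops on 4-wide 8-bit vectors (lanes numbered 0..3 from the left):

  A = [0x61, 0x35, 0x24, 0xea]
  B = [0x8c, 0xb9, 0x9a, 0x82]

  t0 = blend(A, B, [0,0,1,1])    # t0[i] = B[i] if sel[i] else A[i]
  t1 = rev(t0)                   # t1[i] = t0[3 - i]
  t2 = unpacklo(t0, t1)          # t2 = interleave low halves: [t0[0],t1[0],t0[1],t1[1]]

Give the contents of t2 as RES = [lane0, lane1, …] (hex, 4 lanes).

RES = [ 0x61  0x82  0x35  0x9a ]

t0 = [0x61, 0x35, 0x9a, 0x82]
t1 = [0x82, 0x9a, 0x35, 0x61]
t2 = [0x61, 0x82, 0x35, 0x9a]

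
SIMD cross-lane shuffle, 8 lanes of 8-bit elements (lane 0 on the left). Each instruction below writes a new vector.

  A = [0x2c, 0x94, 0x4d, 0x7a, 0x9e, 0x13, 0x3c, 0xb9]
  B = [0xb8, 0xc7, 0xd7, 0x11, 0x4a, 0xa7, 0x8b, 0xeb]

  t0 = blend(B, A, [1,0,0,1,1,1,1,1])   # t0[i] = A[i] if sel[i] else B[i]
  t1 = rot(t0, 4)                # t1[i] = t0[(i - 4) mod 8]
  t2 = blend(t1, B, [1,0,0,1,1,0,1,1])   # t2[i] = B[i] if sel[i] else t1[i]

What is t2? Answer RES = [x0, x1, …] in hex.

  t0: 2c c7 d7 7a 9e 13 3c b9
  t1: 9e 13 3c b9 2c c7 d7 7a
  t2: b8 13 3c 11 4a c7 8b eb

RES = [ 0xb8  0x13  0x3c  0x11  0x4a  0xc7  0x8b  0xeb ]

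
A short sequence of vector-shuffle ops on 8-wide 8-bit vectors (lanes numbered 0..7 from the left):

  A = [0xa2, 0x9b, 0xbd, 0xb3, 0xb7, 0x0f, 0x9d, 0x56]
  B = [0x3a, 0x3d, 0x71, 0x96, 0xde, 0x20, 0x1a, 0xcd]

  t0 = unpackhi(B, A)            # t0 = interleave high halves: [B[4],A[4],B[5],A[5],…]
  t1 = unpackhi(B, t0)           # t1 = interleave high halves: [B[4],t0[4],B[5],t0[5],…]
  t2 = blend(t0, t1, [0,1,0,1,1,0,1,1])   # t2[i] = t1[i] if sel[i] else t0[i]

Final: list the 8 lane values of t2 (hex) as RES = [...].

→ t0 |de|b7|20|0f|1a|9d|cd|56|
→ t1 |de|1a|20|9d|1a|cd|cd|56|
→ t2 |de|1a|20|9d|1a|9d|cd|56|

RES = [ 0xde  0x1a  0x20  0x9d  0x1a  0x9d  0xcd  0x56 ]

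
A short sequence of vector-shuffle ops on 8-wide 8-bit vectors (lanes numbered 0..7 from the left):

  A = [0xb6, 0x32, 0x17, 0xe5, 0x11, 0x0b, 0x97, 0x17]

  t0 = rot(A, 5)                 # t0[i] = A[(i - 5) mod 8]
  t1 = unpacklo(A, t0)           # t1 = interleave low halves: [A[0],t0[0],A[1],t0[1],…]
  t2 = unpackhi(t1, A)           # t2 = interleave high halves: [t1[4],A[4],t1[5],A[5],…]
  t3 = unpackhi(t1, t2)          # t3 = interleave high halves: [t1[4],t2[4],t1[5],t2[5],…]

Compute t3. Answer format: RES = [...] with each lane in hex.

RES = [ 0x17  0xe5  0x0b  0x97  0xe5  0x97  0x97  0x17 ]

→ t0 |e5|11|0b|97|17|b6|32|17|
→ t1 |b6|e5|32|11|17|0b|e5|97|
→ t2 |17|11|0b|0b|e5|97|97|17|
→ t3 |17|e5|0b|97|e5|97|97|17|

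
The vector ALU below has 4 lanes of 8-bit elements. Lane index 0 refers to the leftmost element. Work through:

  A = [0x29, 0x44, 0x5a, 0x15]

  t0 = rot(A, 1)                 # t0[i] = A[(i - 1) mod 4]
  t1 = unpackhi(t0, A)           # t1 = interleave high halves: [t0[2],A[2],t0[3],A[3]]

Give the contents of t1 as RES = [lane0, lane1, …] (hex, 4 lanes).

→ t0 |15|29|44|5a|
→ t1 |44|5a|5a|15|

RES = [0x44, 0x5a, 0x5a, 0x15]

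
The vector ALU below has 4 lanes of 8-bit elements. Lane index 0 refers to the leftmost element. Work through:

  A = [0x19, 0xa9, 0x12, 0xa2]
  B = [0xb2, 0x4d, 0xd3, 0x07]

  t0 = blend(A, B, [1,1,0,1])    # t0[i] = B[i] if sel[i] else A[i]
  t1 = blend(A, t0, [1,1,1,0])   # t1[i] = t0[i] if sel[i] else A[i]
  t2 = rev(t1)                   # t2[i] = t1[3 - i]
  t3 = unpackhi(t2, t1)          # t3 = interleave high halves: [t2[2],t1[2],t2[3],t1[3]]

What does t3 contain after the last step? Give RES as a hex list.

→ t0 |b2|4d|12|07|
→ t1 |b2|4d|12|a2|
→ t2 |a2|12|4d|b2|
→ t3 |4d|12|b2|a2|

RES = [ 0x4d  0x12  0xb2  0xa2 ]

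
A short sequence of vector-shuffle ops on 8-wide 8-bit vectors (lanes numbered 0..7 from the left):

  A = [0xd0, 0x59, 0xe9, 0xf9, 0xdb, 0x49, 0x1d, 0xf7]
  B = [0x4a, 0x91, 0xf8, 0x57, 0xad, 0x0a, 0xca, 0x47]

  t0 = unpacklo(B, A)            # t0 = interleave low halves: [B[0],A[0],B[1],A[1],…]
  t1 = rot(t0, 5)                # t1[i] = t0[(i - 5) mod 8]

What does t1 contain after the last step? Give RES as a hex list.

→ t0 |4a|d0|91|59|f8|e9|57|f9|
→ t1 |59|f8|e9|57|f9|4a|d0|91|

RES = [0x59, 0xf8, 0xe9, 0x57, 0xf9, 0x4a, 0xd0, 0x91]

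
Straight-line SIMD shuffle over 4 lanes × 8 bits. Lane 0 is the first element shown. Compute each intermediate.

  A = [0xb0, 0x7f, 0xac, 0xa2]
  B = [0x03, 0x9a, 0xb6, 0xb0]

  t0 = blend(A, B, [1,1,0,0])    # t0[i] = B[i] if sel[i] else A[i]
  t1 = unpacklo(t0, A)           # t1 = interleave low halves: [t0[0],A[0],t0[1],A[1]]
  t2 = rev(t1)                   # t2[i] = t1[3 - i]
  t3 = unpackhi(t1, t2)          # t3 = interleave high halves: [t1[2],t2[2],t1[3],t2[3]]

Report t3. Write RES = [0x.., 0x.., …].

t0 = [0x03, 0x9a, 0xac, 0xa2]
t1 = [0x03, 0xb0, 0x9a, 0x7f]
t2 = [0x7f, 0x9a, 0xb0, 0x03]
t3 = [0x9a, 0xb0, 0x7f, 0x03]

RES = [0x9a, 0xb0, 0x7f, 0x03]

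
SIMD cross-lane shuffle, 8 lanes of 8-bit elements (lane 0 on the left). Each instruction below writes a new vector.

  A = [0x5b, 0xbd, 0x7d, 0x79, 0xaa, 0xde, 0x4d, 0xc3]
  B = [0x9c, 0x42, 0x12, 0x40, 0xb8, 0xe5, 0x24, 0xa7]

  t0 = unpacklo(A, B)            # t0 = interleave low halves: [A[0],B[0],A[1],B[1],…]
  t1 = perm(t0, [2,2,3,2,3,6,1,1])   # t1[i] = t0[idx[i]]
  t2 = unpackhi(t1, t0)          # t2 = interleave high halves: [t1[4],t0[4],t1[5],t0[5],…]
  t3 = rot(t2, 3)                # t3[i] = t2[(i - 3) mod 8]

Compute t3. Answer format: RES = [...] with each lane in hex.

RES = [0x79, 0x9c, 0x40, 0x42, 0x7d, 0x79, 0x12, 0x9c]

  t0: 5b 9c bd 42 7d 12 79 40
  t1: bd bd 42 bd 42 79 9c 9c
  t2: 42 7d 79 12 9c 79 9c 40
  t3: 79 9c 40 42 7d 79 12 9c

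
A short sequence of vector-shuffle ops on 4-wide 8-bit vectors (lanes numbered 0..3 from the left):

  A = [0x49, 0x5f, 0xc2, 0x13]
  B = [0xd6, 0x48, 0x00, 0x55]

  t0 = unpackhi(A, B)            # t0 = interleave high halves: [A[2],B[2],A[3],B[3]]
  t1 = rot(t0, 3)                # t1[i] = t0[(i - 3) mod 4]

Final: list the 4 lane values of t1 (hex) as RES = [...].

→ t0 |c2|00|13|55|
→ t1 |00|13|55|c2|

RES = [0x00, 0x13, 0x55, 0xc2]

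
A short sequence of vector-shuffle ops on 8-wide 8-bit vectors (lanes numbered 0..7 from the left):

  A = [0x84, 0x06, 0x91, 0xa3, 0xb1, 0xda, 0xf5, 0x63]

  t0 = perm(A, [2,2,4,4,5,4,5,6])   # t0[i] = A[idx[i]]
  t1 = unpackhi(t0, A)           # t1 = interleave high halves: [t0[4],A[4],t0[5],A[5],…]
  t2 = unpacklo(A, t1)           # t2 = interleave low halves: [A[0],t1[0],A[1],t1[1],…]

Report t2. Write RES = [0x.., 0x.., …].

→ t0 |91|91|b1|b1|da|b1|da|f5|
→ t1 |da|b1|b1|da|da|f5|f5|63|
→ t2 |84|da|06|b1|91|b1|a3|da|

RES = [0x84, 0xda, 0x06, 0xb1, 0x91, 0xb1, 0xa3, 0xda]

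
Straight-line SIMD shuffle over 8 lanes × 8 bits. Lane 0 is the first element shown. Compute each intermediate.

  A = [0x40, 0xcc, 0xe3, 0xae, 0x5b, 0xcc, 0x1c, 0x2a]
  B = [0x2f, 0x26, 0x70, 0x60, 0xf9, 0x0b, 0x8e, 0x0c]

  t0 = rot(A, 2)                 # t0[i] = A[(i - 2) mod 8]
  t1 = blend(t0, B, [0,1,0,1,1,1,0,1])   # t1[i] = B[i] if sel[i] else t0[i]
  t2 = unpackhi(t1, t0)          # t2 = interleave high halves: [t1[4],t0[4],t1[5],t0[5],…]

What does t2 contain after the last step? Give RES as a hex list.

  t0: 1c 2a 40 cc e3 ae 5b cc
  t1: 1c 26 40 60 f9 0b 5b 0c
  t2: f9 e3 0b ae 5b 5b 0c cc

RES = [ 0xf9  0xe3  0x0b  0xae  0x5b  0x5b  0x0c  0xcc ]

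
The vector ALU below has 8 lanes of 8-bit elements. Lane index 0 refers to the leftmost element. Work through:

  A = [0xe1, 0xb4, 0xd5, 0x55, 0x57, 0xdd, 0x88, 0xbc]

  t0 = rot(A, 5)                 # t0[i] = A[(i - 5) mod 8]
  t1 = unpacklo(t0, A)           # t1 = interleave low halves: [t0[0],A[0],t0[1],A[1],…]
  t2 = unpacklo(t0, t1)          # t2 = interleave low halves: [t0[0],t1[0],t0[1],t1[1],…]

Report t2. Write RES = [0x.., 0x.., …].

RES = [0x55, 0x55, 0x57, 0xe1, 0xdd, 0x57, 0x88, 0xb4]

  t0: 55 57 dd 88 bc e1 b4 d5
  t1: 55 e1 57 b4 dd d5 88 55
  t2: 55 55 57 e1 dd 57 88 b4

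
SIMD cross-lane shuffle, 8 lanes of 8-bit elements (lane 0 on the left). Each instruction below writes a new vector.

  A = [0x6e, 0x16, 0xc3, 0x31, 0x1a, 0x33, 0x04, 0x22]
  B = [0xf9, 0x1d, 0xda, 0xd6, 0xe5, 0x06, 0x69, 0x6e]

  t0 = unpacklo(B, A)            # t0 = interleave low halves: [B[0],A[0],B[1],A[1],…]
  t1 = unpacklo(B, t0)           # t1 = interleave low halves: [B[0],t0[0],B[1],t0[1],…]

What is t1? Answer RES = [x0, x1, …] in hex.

RES = [0xf9, 0xf9, 0x1d, 0x6e, 0xda, 0x1d, 0xd6, 0x16]

t0 = [0xf9, 0x6e, 0x1d, 0x16, 0xda, 0xc3, 0xd6, 0x31]
t1 = [0xf9, 0xf9, 0x1d, 0x6e, 0xda, 0x1d, 0xd6, 0x16]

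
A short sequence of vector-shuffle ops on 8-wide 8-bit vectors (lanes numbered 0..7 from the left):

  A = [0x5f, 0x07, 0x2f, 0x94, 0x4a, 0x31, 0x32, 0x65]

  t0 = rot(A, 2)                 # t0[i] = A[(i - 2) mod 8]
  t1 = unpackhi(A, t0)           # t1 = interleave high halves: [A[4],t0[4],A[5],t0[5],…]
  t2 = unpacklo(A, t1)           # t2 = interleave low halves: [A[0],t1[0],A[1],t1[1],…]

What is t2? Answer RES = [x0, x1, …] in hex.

RES = [ 0x5f  0x4a  0x07  0x2f  0x2f  0x31  0x94  0x94 ]

t0 = [0x32, 0x65, 0x5f, 0x07, 0x2f, 0x94, 0x4a, 0x31]
t1 = [0x4a, 0x2f, 0x31, 0x94, 0x32, 0x4a, 0x65, 0x31]
t2 = [0x5f, 0x4a, 0x07, 0x2f, 0x2f, 0x31, 0x94, 0x94]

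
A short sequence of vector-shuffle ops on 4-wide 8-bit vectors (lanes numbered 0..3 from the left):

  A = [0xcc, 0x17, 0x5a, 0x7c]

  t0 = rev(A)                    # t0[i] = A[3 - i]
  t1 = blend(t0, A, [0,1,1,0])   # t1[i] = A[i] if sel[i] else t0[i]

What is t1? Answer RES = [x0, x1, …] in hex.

RES = [0x7c, 0x17, 0x5a, 0xcc]

→ t0 |7c|5a|17|cc|
→ t1 |7c|17|5a|cc|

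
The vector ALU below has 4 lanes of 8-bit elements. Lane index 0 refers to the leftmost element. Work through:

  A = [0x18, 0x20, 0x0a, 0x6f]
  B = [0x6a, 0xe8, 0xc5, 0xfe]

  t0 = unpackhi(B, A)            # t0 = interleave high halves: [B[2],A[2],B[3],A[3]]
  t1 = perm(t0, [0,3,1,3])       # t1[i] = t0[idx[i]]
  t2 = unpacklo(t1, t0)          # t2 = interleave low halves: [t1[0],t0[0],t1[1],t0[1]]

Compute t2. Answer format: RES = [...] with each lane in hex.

  t0: c5 0a fe 6f
  t1: c5 6f 0a 6f
  t2: c5 c5 6f 0a

RES = [ 0xc5  0xc5  0x6f  0x0a ]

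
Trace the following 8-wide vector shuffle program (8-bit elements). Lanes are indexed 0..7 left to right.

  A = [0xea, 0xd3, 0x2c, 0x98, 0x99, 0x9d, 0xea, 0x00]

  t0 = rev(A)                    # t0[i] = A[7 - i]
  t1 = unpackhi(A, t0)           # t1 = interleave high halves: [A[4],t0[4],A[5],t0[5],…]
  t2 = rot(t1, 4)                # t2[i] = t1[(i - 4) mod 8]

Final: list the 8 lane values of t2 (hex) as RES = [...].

  t0: 00 ea 9d 99 98 2c d3 ea
  t1: 99 98 9d 2c ea d3 00 ea
  t2: ea d3 00 ea 99 98 9d 2c

RES = [ 0xea  0xd3  0x00  0xea  0x99  0x98  0x9d  0x2c ]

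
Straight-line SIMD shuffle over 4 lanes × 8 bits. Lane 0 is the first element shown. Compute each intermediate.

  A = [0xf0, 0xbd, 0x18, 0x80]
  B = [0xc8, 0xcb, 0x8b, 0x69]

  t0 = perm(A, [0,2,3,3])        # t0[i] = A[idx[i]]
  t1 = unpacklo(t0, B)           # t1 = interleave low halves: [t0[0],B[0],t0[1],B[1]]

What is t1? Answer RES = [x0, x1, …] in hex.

RES = [0xf0, 0xc8, 0x18, 0xcb]

t0 = [0xf0, 0x18, 0x80, 0x80]
t1 = [0xf0, 0xc8, 0x18, 0xcb]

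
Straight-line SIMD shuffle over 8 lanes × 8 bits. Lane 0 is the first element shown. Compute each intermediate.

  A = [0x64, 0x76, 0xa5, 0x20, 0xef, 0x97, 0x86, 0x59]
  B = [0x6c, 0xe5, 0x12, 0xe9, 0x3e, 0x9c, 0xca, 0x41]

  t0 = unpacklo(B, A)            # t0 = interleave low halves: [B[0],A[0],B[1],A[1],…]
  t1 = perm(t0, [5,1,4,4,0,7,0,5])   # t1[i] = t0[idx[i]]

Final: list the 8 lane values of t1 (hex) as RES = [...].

RES = [ 0xa5  0x64  0x12  0x12  0x6c  0x20  0x6c  0xa5 ]

  t0: 6c 64 e5 76 12 a5 e9 20
  t1: a5 64 12 12 6c 20 6c a5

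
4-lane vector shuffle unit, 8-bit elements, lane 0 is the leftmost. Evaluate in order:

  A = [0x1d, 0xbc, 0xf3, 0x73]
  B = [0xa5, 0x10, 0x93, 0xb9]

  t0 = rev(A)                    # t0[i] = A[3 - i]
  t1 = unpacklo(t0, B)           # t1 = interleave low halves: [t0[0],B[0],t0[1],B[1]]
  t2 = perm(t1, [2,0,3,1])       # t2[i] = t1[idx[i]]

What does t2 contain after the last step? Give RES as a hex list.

RES = [ 0xf3  0x73  0x10  0xa5 ]

→ t0 |73|f3|bc|1d|
→ t1 |73|a5|f3|10|
→ t2 |f3|73|10|a5|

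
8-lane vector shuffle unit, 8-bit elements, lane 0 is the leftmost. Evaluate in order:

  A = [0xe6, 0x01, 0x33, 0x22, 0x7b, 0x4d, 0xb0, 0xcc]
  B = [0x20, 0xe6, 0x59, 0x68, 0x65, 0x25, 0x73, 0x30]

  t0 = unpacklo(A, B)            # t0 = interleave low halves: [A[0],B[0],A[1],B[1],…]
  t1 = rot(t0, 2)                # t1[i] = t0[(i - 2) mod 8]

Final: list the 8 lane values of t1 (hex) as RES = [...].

RES = [ 0x22  0x68  0xe6  0x20  0x01  0xe6  0x33  0x59 ]

t0 = [0xe6, 0x20, 0x01, 0xe6, 0x33, 0x59, 0x22, 0x68]
t1 = [0x22, 0x68, 0xe6, 0x20, 0x01, 0xe6, 0x33, 0x59]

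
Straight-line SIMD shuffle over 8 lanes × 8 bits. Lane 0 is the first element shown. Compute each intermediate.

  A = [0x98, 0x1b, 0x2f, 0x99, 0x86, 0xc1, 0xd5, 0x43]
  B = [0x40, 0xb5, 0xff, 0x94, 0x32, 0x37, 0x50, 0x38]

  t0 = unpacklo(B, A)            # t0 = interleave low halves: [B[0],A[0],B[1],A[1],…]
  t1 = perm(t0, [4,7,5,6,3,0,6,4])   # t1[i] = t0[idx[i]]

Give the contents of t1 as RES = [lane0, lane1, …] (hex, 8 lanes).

→ t0 |40|98|b5|1b|ff|2f|94|99|
→ t1 |ff|99|2f|94|1b|40|94|ff|

RES = [0xff, 0x99, 0x2f, 0x94, 0x1b, 0x40, 0x94, 0xff]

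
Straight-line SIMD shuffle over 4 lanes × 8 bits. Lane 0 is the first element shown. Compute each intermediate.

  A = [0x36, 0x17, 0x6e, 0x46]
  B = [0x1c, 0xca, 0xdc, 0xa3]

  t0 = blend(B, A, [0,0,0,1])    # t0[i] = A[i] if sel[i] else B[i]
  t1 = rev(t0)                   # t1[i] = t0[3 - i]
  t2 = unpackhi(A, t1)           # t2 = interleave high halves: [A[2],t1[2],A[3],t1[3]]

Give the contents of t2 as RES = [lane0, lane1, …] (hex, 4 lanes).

→ t0 |1c|ca|dc|46|
→ t1 |46|dc|ca|1c|
→ t2 |6e|ca|46|1c|

RES = [0x6e, 0xca, 0x46, 0x1c]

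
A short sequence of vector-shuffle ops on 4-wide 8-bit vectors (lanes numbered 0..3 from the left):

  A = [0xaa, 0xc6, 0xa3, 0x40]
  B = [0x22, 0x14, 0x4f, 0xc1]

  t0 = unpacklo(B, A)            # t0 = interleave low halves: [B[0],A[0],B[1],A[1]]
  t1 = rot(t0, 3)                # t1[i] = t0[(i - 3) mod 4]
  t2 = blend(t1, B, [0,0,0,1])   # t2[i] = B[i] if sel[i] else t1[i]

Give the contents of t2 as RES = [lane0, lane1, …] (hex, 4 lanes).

  t0: 22 aa 14 c6
  t1: aa 14 c6 22
  t2: aa 14 c6 c1

RES = [ 0xaa  0x14  0xc6  0xc1 ]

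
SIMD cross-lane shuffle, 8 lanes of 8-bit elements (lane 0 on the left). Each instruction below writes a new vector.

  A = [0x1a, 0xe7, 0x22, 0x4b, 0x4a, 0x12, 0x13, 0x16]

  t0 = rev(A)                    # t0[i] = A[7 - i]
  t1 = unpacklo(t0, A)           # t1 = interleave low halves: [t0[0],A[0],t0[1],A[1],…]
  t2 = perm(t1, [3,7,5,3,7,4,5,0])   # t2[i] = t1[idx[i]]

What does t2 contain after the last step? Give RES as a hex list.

→ t0 |16|13|12|4a|4b|22|e7|1a|
→ t1 |16|1a|13|e7|12|22|4a|4b|
→ t2 |e7|4b|22|e7|4b|12|22|16|

RES = [ 0xe7  0x4b  0x22  0xe7  0x4b  0x12  0x22  0x16 ]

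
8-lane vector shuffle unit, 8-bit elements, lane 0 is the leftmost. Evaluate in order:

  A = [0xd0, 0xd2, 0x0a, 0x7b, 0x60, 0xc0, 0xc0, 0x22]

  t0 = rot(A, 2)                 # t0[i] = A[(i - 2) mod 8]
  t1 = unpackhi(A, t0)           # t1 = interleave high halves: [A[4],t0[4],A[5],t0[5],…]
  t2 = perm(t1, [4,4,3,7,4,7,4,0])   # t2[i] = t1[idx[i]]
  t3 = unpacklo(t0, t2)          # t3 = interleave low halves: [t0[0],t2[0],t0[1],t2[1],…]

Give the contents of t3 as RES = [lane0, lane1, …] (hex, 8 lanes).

  t0: c0 22 d0 d2 0a 7b 60 c0
  t1: 60 0a c0 7b c0 60 22 c0
  t2: c0 c0 7b c0 c0 c0 c0 60
  t3: c0 c0 22 c0 d0 7b d2 c0

RES = [0xc0, 0xc0, 0x22, 0xc0, 0xd0, 0x7b, 0xd2, 0xc0]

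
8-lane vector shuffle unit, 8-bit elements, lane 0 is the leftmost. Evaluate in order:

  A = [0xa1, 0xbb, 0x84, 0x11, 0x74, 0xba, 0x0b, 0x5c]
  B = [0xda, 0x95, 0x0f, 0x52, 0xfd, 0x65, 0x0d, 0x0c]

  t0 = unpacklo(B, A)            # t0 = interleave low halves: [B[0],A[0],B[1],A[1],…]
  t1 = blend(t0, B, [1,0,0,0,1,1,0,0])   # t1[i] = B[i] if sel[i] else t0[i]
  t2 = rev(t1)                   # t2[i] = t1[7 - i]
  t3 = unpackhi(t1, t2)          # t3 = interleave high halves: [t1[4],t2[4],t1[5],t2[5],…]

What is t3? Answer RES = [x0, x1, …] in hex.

→ t0 |da|a1|95|bb|0f|84|52|11|
→ t1 |da|a1|95|bb|fd|65|52|11|
→ t2 |11|52|65|fd|bb|95|a1|da|
→ t3 |fd|bb|65|95|52|a1|11|da|

RES = [ 0xfd  0xbb  0x65  0x95  0x52  0xa1  0x11  0xda ]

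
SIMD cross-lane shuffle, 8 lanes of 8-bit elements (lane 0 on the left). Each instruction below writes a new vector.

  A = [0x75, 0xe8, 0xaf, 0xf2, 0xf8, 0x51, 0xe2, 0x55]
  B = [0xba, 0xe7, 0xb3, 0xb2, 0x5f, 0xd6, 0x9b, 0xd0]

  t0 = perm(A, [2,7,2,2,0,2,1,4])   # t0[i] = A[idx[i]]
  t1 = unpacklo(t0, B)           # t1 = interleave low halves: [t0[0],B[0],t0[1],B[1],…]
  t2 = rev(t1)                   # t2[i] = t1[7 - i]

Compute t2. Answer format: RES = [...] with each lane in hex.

  t0: af 55 af af 75 af e8 f8
  t1: af ba 55 e7 af b3 af b2
  t2: b2 af b3 af e7 55 ba af

RES = [ 0xb2  0xaf  0xb3  0xaf  0xe7  0x55  0xba  0xaf ]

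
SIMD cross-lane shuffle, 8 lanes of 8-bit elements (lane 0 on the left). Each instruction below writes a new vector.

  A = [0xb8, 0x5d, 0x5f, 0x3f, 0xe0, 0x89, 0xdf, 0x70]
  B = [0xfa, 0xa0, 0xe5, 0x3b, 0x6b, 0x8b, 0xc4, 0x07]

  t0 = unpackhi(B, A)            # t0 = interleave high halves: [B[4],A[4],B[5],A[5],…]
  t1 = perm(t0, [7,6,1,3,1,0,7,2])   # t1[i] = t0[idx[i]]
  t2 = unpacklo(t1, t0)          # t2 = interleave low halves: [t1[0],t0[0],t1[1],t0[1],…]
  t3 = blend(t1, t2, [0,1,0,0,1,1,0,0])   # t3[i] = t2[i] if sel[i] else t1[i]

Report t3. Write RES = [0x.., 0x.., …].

t0 = [0x6b, 0xe0, 0x8b, 0x89, 0xc4, 0xdf, 0x07, 0x70]
t1 = [0x70, 0x07, 0xe0, 0x89, 0xe0, 0x6b, 0x70, 0x8b]
t2 = [0x70, 0x6b, 0x07, 0xe0, 0xe0, 0x8b, 0x89, 0x89]
t3 = [0x70, 0x6b, 0xe0, 0x89, 0xe0, 0x8b, 0x70, 0x8b]

RES = [0x70, 0x6b, 0xe0, 0x89, 0xe0, 0x8b, 0x70, 0x8b]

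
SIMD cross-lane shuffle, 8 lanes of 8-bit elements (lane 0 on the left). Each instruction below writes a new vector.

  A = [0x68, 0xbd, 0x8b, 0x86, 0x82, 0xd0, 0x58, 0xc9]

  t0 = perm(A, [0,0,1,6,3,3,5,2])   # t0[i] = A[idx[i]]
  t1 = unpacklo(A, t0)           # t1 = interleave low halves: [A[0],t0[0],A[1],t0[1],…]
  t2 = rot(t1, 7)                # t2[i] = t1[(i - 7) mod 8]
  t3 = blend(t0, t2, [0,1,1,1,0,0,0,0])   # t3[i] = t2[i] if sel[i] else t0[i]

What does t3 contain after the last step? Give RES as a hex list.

→ t0 |68|68|bd|58|86|86|d0|8b|
→ t1 |68|68|bd|68|8b|bd|86|58|
→ t2 |68|bd|68|8b|bd|86|58|68|
→ t3 |68|bd|68|8b|86|86|d0|8b|

RES = [ 0x68  0xbd  0x68  0x8b  0x86  0x86  0xd0  0x8b ]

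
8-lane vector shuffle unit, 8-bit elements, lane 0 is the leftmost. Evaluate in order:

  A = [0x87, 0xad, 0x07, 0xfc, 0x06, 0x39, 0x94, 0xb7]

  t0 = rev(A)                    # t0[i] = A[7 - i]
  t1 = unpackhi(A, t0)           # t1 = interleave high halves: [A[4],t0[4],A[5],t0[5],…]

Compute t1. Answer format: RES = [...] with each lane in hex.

  t0: b7 94 39 06 fc 07 ad 87
  t1: 06 fc 39 07 94 ad b7 87

RES = [0x06, 0xfc, 0x39, 0x07, 0x94, 0xad, 0xb7, 0x87]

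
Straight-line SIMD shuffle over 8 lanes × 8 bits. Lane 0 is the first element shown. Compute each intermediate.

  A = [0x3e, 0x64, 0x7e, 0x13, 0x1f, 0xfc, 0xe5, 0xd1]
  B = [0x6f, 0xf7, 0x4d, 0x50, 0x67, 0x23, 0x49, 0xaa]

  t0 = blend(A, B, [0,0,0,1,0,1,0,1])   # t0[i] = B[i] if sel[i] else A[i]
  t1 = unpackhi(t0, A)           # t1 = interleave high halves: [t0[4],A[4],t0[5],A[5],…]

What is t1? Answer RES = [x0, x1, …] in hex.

RES = [0x1f, 0x1f, 0x23, 0xfc, 0xe5, 0xe5, 0xaa, 0xd1]

t0 = [0x3e, 0x64, 0x7e, 0x50, 0x1f, 0x23, 0xe5, 0xaa]
t1 = [0x1f, 0x1f, 0x23, 0xfc, 0xe5, 0xe5, 0xaa, 0xd1]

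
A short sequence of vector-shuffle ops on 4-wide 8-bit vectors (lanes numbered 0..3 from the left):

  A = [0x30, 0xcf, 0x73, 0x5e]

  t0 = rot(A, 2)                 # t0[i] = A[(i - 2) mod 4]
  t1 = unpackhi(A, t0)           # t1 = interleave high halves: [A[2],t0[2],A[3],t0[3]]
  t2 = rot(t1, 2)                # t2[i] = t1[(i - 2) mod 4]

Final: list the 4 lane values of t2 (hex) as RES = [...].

RES = [0x5e, 0xcf, 0x73, 0x30]

  t0: 73 5e 30 cf
  t1: 73 30 5e cf
  t2: 5e cf 73 30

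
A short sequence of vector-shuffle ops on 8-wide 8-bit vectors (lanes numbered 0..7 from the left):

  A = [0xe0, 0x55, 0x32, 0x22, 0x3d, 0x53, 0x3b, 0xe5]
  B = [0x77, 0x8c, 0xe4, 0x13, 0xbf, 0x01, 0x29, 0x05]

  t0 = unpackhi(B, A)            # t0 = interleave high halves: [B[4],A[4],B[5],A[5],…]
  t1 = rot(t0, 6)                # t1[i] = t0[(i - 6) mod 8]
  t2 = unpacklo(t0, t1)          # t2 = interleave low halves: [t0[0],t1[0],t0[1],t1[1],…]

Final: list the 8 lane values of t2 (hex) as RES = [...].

→ t0 |bf|3d|01|53|29|3b|05|e5|
→ t1 |01|53|29|3b|05|e5|bf|3d|
→ t2 |bf|01|3d|53|01|29|53|3b|

RES = [0xbf, 0x01, 0x3d, 0x53, 0x01, 0x29, 0x53, 0x3b]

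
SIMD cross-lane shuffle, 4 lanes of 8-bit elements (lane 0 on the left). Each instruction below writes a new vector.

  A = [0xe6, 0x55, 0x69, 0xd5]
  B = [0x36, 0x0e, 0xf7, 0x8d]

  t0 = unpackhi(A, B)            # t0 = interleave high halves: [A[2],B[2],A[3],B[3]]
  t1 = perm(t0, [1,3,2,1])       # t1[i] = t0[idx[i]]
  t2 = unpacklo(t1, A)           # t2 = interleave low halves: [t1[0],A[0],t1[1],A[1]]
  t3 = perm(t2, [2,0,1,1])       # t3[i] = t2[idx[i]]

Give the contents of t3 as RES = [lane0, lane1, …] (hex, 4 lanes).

→ t0 |69|f7|d5|8d|
→ t1 |f7|8d|d5|f7|
→ t2 |f7|e6|8d|55|
→ t3 |8d|f7|e6|e6|

RES = [ 0x8d  0xf7  0xe6  0xe6 ]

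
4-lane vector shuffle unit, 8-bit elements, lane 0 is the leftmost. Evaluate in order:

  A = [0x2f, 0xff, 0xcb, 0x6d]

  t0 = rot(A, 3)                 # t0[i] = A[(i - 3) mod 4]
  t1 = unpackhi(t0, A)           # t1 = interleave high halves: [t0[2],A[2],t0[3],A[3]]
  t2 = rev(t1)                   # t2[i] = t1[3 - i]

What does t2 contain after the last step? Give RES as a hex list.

  t0: ff cb 6d 2f
  t1: 6d cb 2f 6d
  t2: 6d 2f cb 6d

RES = [0x6d, 0x2f, 0xcb, 0x6d]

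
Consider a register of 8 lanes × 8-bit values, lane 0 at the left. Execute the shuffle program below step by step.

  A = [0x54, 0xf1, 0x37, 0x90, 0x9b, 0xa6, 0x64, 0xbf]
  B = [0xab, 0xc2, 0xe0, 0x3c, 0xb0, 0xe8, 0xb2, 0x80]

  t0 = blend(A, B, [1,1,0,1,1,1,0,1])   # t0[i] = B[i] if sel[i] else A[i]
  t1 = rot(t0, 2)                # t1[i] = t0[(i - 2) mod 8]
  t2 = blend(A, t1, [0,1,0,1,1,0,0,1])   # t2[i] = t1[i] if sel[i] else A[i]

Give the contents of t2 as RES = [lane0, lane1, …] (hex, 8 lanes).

t0 = [0xab, 0xc2, 0x37, 0x3c, 0xb0, 0xe8, 0x64, 0x80]
t1 = [0x64, 0x80, 0xab, 0xc2, 0x37, 0x3c, 0xb0, 0xe8]
t2 = [0x54, 0x80, 0x37, 0xc2, 0x37, 0xa6, 0x64, 0xe8]

RES = [0x54, 0x80, 0x37, 0xc2, 0x37, 0xa6, 0x64, 0xe8]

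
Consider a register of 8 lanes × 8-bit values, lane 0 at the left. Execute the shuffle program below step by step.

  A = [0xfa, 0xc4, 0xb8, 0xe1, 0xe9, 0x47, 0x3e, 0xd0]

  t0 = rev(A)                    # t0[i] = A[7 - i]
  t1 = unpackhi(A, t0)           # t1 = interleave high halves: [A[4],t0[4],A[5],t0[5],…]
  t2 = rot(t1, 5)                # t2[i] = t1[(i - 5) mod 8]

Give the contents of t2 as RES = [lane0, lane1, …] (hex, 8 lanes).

→ t0 |d0|3e|47|e9|e1|b8|c4|fa|
→ t1 |e9|e1|47|b8|3e|c4|d0|fa|
→ t2 |b8|3e|c4|d0|fa|e9|e1|47|

RES = [ 0xb8  0x3e  0xc4  0xd0  0xfa  0xe9  0xe1  0x47 ]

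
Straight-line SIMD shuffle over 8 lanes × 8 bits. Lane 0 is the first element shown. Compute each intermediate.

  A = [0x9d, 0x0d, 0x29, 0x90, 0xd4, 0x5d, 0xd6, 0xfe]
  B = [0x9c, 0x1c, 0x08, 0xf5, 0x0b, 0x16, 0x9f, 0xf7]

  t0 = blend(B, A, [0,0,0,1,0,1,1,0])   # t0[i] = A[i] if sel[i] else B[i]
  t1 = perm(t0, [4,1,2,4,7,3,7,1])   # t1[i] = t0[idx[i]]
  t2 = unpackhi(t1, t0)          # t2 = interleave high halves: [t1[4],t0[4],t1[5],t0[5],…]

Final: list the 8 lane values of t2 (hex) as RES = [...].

RES = [ 0xf7  0x0b  0x90  0x5d  0xf7  0xd6  0x1c  0xf7 ]

t0 = [0x9c, 0x1c, 0x08, 0x90, 0x0b, 0x5d, 0xd6, 0xf7]
t1 = [0x0b, 0x1c, 0x08, 0x0b, 0xf7, 0x90, 0xf7, 0x1c]
t2 = [0xf7, 0x0b, 0x90, 0x5d, 0xf7, 0xd6, 0x1c, 0xf7]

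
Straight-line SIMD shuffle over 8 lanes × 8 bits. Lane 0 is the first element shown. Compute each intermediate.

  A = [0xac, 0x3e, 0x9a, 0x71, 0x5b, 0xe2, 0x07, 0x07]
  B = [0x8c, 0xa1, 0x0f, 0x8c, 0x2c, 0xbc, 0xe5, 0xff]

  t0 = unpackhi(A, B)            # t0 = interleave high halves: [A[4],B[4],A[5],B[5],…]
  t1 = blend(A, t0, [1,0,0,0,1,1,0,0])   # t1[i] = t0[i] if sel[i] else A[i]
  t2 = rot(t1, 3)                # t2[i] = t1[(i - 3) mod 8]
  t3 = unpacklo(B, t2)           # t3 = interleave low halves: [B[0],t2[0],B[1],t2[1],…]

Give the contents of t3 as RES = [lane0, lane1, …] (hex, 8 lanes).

→ t0 |5b|2c|e2|bc|07|e5|07|ff|
→ t1 |5b|3e|9a|71|07|e5|07|07|
→ t2 |e5|07|07|5b|3e|9a|71|07|
→ t3 |8c|e5|a1|07|0f|07|8c|5b|

RES = [ 0x8c  0xe5  0xa1  0x07  0x0f  0x07  0x8c  0x5b ]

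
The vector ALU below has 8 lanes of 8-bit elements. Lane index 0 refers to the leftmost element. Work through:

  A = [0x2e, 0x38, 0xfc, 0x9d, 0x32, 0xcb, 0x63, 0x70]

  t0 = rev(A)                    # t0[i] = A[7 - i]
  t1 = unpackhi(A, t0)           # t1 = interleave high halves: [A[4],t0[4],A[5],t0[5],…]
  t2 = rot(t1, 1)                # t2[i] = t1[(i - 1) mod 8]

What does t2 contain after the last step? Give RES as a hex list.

t0 = [0x70, 0x63, 0xcb, 0x32, 0x9d, 0xfc, 0x38, 0x2e]
t1 = [0x32, 0x9d, 0xcb, 0xfc, 0x63, 0x38, 0x70, 0x2e]
t2 = [0x2e, 0x32, 0x9d, 0xcb, 0xfc, 0x63, 0x38, 0x70]

RES = [0x2e, 0x32, 0x9d, 0xcb, 0xfc, 0x63, 0x38, 0x70]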